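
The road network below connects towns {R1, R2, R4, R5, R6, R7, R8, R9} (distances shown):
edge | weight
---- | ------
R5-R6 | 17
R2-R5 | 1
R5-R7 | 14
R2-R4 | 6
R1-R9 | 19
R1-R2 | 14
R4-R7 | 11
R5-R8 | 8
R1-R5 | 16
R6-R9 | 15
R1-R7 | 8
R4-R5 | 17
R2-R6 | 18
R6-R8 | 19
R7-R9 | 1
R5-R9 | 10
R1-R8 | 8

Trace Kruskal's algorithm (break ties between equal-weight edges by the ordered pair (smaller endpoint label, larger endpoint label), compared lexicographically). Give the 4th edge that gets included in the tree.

R1-R7

Sort edges by weight, then run Kruskal:
R2-R5 (1): add — endpoints in different components.
R7-R9 (1): add — endpoints in different components.
R2-R4 (6): add — endpoints in different components.
R1-R7 (8): add — endpoints in different components.
R1-R8 (8): add — endpoints in different components.
R5-R8 (8): add — endpoints in different components.
R5-R9 (10): skip — R5 and R9 already connected.
R4-R7 (11): skip — R7 and R4 already connected.
R1-R2 (14): skip — R2 and R1 already connected.
R5-R7 (14): skip — R5 and R7 already connected.
R6-R9 (15): add — endpoints in different components.
The 4th edge added is R1-R7.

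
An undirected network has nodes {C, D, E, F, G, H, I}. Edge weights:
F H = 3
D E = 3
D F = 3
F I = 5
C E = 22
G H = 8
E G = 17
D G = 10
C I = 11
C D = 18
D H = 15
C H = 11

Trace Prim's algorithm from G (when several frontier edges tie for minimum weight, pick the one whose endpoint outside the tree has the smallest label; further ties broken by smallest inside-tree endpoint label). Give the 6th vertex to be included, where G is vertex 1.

Prim's algorithm from G:
Step 1: frontier [G H 8, D G 10, E G 17] → take G H (8); add H.
Step 2: frontier [D G 10, E G 17, F H 3, C H 11, D H 15] → take F H (3); add F.
Step 3: frontier [D F 3, F I 5, D G 10, E G 17, C H 11, D H 15] → take D F (3); add D.
Step 4: frontier [D E 3, C D 18, F I 5, E G 17, C H 11] → take D E (3); add E.
Step 5: frontier [C D 18, C E 22, F I 5, C H 11] → take F I (5); add I.
Step 6: frontier [C D 18, C E 22, C H 11, C I 11] → take C H (11); add C.
Vertex order: G, H, F, D, E, I, C. The 6th vertex is I.

I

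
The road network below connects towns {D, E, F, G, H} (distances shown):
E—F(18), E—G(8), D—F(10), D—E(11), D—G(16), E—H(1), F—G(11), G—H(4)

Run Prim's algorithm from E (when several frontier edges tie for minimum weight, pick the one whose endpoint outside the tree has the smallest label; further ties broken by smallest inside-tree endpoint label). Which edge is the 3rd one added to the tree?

Grow the tree from E using Prim:
Step 1: cheapest edge leaving the tree is E—H (1); add H.
Step 2: cheapest edge leaving the tree is G—H (4); add G.
Step 3: cheapest edge leaving the tree is D—E (11); add D.
Step 4: cheapest edge leaving the tree is D—F (10); add F.
The 3rd edge added is D—E.

D-E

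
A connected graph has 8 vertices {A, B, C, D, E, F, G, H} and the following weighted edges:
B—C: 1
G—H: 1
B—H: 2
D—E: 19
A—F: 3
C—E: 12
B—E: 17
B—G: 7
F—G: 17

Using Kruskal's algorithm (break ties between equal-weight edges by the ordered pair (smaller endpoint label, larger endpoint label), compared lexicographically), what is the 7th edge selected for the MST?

D-E

Kruskal's algorithm — process edges by increasing weight (ties by edge label):
B—C (1): add — endpoints in different components.
G—H (1): add — endpoints in different components.
B—H (2): add — endpoints in different components.
A—F (3): add — endpoints in different components.
B—G (7): skip — B and G already connected.
C—E (12): add — endpoints in different components.
B—E (17): skip — B and E already connected.
F—G (17): add — endpoints in different components.
D—E (19): add — endpoints in different components.
The 7th edge added is D—E.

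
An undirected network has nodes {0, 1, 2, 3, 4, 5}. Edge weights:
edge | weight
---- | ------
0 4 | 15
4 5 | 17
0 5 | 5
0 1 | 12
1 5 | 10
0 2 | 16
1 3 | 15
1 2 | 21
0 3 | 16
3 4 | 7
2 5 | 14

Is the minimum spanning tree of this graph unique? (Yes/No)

No

Kruskal: consider edges lightest-first.
0 5 (5): add — endpoints in different components.
3 4 (7): add — endpoints in different components.
1 5 (10): add — endpoints in different components.
0 1 (12): skip — 0 and 1 already connected.
2 5 (14): add — endpoints in different components.
0 4 (15): add — endpoints in different components.
Non-tree edge 1 3 has weight 15, equal to the heaviest edge on its tree cycle — swapping gives another MST of the same weight. Not unique.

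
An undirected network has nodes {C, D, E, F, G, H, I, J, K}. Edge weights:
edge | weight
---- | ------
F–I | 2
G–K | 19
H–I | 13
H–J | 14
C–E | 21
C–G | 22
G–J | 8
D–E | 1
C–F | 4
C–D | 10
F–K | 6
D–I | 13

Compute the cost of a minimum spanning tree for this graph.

Grow the tree from I using Prim:
Step 1: cheapest edge leaving the tree is F–I (2); add F.
Step 2: cheapest edge leaving the tree is C–F (4); add C.
Step 3: cheapest edge leaving the tree is F–K (6); add K.
Step 4: cheapest edge leaving the tree is C–D (10); add D.
Step 5: cheapest edge leaving the tree is D–E (1); add E.
Step 6: cheapest edge leaving the tree is H–I (13); add H.
Step 7: cheapest edge leaving the tree is H–J (14); add J.
Step 8: cheapest edge leaving the tree is G–J (8); add G.
MST edges: F–I, C–F, F–K, C–D, D–E, H–I, H–J, G–J; total weight 2+4+6+10+1+13+14+8 = 58.

58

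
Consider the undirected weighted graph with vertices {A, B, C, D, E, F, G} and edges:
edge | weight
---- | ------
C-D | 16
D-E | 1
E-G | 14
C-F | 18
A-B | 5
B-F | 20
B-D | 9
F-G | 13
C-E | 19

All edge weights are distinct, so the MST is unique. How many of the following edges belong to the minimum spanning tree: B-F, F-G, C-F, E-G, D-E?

Kruskal: consider edges lightest-first.
D-E (1): add. Components now {A} {B} {C} {D,E} {F} {G}
A-B (5): add. Components now {A,B} {C} {D,E} {F} {G}
B-D (9): add. Components now {A,B,D,E} {C} {F} {G}
F-G (13): add. Components now {A,B,D,E} {C} {F,G}
E-G (14): add. Components now {A,B,D,E,F,G} {C}
C-D (16): add. Components now {A,B,C,D,E,F,G}
MST edge set: {D-E, A-B, B-D, F-G, E-G, C-D}.
Of the listed edges, {F-G, E-G, D-E} are in the MST → 3.

3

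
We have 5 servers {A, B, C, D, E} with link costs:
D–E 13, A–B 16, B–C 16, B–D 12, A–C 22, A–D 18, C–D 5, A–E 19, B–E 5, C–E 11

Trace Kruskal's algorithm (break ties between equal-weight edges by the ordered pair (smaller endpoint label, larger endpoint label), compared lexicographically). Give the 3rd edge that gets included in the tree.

C-E

Sort edges by weight, then run Kruskal:
B–E (5): add. Components now {A} {B,E} {C} {D}
C–D (5): add. Components now {A} {B,E} {C,D}
C–E (11): add. Components now {A} {B,C,D,E}
B–D (12): skip — B and D already connected.
D–E (13): skip — D and E already connected.
A–B (16): add. Components now {A,B,C,D,E}
The 3rd edge added is C–E.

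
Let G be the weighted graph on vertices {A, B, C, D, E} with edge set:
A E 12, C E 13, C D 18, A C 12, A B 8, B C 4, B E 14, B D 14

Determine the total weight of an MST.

Grow the tree from B using Prim:
Step 1: frontier [B C 4, A B 8, B D 14, B E 14] → take B C (4); add C.
Step 2: frontier [A B 8, B D 14, B E 14, A C 12, C E 13, C D 18] → take A B (8); add A.
Step 3: frontier [A E 12, B D 14, B E 14, C E 13, C D 18] → take A E (12); add E.
Step 4: frontier [B D 14, C D 18] → take B D (14); add D.
MST edges: B C, A B, A E, B D; total weight 4+8+12+14 = 38.

38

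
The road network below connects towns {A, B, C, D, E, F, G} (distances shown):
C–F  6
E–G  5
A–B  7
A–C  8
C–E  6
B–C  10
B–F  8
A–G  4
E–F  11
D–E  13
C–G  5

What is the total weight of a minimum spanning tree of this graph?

Sort edges by weight, then run Kruskal:
A–G (4): add — endpoints in different components.
C–G (5): add — endpoints in different components.
E–G (5): add — endpoints in different components.
C–E (6): skip — C and E already connected.
C–F (6): add — endpoints in different components.
A–B (7): add — endpoints in different components.
A–C (8): skip — A and C already connected.
B–F (8): skip — B and F already connected.
B–C (10): skip — B and C already connected.
E–F (11): skip — E and F already connected.
D–E (13): add — endpoints in different components.
MST edges: A–G, C–G, E–G, C–F, A–B, D–E; total weight 4+5+5+6+7+13 = 40.

40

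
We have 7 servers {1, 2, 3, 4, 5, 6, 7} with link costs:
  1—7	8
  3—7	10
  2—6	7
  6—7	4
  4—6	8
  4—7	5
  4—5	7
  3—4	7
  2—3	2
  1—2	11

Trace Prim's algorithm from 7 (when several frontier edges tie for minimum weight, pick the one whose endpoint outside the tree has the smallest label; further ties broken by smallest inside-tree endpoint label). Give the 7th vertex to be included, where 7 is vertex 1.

Grow the tree from 7 using Prim:
Step 1: frontier [6—7 4, 4—7 5, 1—7 8, 3—7 10] → take 6—7 (4); add 6.
Step 2: frontier [2—6 7, 4—6 8, 4—7 5, 1—7 8, 3—7 10] → take 4—7 (5); add 4.
Step 3: frontier [3—4 7, 4—5 7, 2—6 7, 1—7 8, 3—7 10] → take 2—6 (7); add 2.
Step 4: frontier [2—3 2, 1—2 11, 3—4 7, 4—5 7, 1—7 8, 3—7 10] → take 2—3 (2); add 3.
Step 5: frontier [1—2 11, 4—5 7, 1—7 8] → take 4—5 (7); add 5.
Step 6: frontier [1—2 11, 1—7 8] → take 1—7 (8); add 1.
Vertex order: 7, 6, 4, 2, 3, 5, 1. The 7th vertex is 1.

1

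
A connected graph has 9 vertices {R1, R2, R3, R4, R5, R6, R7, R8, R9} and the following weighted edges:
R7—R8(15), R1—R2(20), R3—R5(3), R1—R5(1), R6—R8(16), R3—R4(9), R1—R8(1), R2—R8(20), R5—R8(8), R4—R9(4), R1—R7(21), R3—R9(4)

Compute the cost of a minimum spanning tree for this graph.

64

Kruskal's algorithm — process edges by increasing weight (ties by edge label):
R1—R5 (1): add — endpoints in different components.
R1—R8 (1): add — endpoints in different components.
R3—R5 (3): add — endpoints in different components.
R3—R9 (4): add — endpoints in different components.
R4—R9 (4): add — endpoints in different components.
R5—R8 (8): skip — R5 and R8 already connected.
R3—R4 (9): skip — R3 and R4 already connected.
R7—R8 (15): add — endpoints in different components.
R6—R8 (16): add — endpoints in different components.
R1—R2 (20): add — endpoints in different components.
MST edges: R1—R5, R1—R8, R3—R5, R3—R9, R4—R9, R7—R8, R6—R8, R1—R2; total weight 1+1+3+4+4+15+16+20 = 64.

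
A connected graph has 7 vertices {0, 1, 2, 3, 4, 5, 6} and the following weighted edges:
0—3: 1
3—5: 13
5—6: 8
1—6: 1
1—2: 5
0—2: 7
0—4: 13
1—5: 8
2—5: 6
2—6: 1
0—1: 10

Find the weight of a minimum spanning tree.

Prim's algorithm from 4:
Step 1: cheapest edge leaving the tree is 0—4 (13); add 0.
Step 2: cheapest edge leaving the tree is 0—3 (1); add 3.
Step 3: cheapest edge leaving the tree is 0—2 (7); add 2.
Step 4: cheapest edge leaving the tree is 2—6 (1); add 6.
Step 5: cheapest edge leaving the tree is 1—6 (1); add 1.
Step 6: cheapest edge leaving the tree is 2—5 (6); add 5.
MST edges: 0—4, 0—3, 0—2, 2—6, 1—6, 2—5; total weight 13+1+7+1+1+6 = 29.

29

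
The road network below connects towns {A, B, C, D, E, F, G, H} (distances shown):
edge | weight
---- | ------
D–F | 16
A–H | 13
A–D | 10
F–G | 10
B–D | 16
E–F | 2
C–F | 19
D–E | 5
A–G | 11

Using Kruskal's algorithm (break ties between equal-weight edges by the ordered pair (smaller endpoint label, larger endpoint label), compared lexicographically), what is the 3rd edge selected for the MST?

A-D

Sort edges by weight, then run Kruskal:
E–F (2): add — endpoints in different components.
D–E (5): add — endpoints in different components.
A–D (10): add — endpoints in different components.
F–G (10): add — endpoints in different components.
A–G (11): skip — A and G already connected.
A–H (13): add — endpoints in different components.
B–D (16): add — endpoints in different components.
D–F (16): skip — D and F already connected.
C–F (19): add — endpoints in different components.
The 3rd edge added is A–D.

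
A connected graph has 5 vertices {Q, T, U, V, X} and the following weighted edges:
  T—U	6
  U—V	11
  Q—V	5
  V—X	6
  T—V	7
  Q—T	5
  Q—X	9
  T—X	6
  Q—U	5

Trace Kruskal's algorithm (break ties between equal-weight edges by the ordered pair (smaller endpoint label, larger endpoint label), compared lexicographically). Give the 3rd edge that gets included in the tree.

Q-V

Sort edges by weight, then run Kruskal:
Q—T (5): add. Components now {U} {V} {X} {Q,T}
Q—U (5): add. Components now {Q,T,U} {V} {X}
Q—V (5): add. Components now {Q,T,U,V} {X}
T—U (6): skip — U and T already connected.
T—X (6): add. Components now {Q,T,U,V,X}
The 3rd edge added is Q—V.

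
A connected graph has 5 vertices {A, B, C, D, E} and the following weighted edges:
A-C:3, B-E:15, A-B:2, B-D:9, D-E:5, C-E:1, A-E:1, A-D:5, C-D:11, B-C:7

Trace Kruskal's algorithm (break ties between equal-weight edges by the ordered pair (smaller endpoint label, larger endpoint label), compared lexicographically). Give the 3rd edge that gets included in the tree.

Kruskal's algorithm — process edges by increasing weight (ties by edge label):
A-E (1): add. Components now {A,E} {B} {C} {D}
C-E (1): add. Components now {A,C,E} {B} {D}
A-B (2): add. Components now {A,B,C,E} {D}
A-C (3): skip — A and C already connected.
A-D (5): add. Components now {A,B,C,D,E}
The 3rd edge added is A-B.

A-B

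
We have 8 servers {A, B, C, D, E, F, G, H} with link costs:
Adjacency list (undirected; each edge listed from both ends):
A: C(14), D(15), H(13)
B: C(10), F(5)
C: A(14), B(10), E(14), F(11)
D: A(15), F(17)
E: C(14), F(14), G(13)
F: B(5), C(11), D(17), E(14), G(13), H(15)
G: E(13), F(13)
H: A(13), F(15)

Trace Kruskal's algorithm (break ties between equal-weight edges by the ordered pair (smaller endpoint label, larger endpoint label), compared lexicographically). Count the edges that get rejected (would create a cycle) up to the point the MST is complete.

Kruskal: consider edges lightest-first.
B F (5): add — endpoints in different components.
B C (10): add — endpoints in different components.
C F (11): skip — C and F already connected.
A H (13): add — endpoints in different components.
E G (13): add — endpoints in different components.
F G (13): add — endpoints in different components.
A C (14): add — endpoints in different components.
C E (14): skip — C and E already connected.
E F (14): skip — E and F already connected.
A D (15): add — endpoints in different components.
Edges rejected before the tree was complete: 3.

3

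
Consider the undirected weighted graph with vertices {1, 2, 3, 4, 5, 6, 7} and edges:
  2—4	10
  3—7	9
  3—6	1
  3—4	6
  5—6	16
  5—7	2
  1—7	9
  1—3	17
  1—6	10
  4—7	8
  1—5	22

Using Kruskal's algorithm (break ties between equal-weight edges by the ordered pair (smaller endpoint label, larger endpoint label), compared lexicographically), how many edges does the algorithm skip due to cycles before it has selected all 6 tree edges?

2

Kruskal: consider edges lightest-first.
3—6 (1): add. Components now {1} {2} {3,6} {4} {5} {7}
5—7 (2): add. Components now {1} {2} {3,6} {4} {5,7}
3—4 (6): add. Components now {1} {2} {3,4,6} {5,7}
4—7 (8): add. Components now {1} {2} {3,4,5,6,7}
1—7 (9): add. Components now {1,3,4,5,6,7} {2}
3—7 (9): skip — 3 and 7 already connected.
1—6 (10): skip — 1 and 6 already connected.
2—4 (10): add. Components now {1,2,3,4,5,6,7}
Edges rejected before the tree was complete: 2.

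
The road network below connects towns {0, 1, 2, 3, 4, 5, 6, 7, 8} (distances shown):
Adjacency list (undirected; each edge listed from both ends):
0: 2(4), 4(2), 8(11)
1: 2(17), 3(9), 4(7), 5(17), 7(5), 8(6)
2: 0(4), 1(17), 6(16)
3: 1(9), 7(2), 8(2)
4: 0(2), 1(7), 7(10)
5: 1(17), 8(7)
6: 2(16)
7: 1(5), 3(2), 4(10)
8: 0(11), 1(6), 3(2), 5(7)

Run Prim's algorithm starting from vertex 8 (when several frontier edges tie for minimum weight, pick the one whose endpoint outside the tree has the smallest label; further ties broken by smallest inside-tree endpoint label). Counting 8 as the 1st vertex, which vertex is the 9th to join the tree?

Prim's algorithm from 8:
Step 1: cheapest edge leaving the tree is 3 8 (2); add 3.
Step 2: cheapest edge leaving the tree is 3 7 (2); add 7.
Step 3: cheapest edge leaving the tree is 1 7 (5); add 1.
Step 4: cheapest edge leaving the tree is 1 4 (7); add 4.
Step 5: cheapest edge leaving the tree is 0 4 (2); add 0.
Step 6: cheapest edge leaving the tree is 0 2 (4); add 2.
Step 7: cheapest edge leaving the tree is 5 8 (7); add 5.
Step 8: cheapest edge leaving the tree is 2 6 (16); add 6.
Vertex order: 8, 3, 7, 1, 4, 0, 2, 5, 6. The 9th vertex is 6.

6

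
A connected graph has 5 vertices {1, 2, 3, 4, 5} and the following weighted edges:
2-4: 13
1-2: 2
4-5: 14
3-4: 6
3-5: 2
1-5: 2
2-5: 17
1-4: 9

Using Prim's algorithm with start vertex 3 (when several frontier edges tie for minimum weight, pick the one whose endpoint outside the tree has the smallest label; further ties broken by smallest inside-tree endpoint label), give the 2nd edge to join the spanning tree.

Grow the tree from 3 using Prim:
Step 1: cheapest edge leaving the tree is 3-5 (2); add 5.
Step 2: cheapest edge leaving the tree is 1-5 (2); add 1.
Step 3: cheapest edge leaving the tree is 1-2 (2); add 2.
Step 4: cheapest edge leaving the tree is 3-4 (6); add 4.
The 2nd edge added is 1-5.

1-5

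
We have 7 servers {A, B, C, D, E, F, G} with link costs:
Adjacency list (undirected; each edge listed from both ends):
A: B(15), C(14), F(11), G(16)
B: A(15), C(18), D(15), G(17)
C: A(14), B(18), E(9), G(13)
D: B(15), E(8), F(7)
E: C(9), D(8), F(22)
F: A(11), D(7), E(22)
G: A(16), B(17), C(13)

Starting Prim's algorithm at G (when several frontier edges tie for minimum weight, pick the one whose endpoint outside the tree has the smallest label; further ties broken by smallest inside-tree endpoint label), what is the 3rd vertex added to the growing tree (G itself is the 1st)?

Grow the tree from G using Prim:
Step 1: frontier [C–G 13, A–G 16, B–G 17] → take C–G (13); add C.
Step 2: frontier [C–E 9, A–C 14, B–C 18, A–G 16, B–G 17] → take C–E (9); add E.
Step 3: frontier [A–C 14, B–C 18, D–E 8, E–F 22, A–G 16, B–G 17] → take D–E (8); add D.
Step 4: frontier [A–C 14, B–C 18, D–F 7, B–D 15, E–F 22, A–G 16, B–G 17] → take D–F (7); add F.
Step 5: frontier [A–C 14, B–C 18, B–D 15, A–F 11, A–G 16, B–G 17] → take A–F (11); add A.
Step 6: frontier [A–B 15, B–C 18, B–D 15, B–G 17] → take A–B (15); add B.
Vertex order: G, C, E, D, F, A, B. The 3rd vertex is E.

E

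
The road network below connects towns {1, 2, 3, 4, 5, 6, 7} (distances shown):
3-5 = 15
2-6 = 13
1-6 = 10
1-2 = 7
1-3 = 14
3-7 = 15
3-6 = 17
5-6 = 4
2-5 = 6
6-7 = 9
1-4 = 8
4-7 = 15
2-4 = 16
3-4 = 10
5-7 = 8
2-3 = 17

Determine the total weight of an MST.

Kruskal's algorithm — process edges by increasing weight (ties by edge label):
5-6 (4): add. Components now {1} {2} {3} {4} {5,6} {7}
2-5 (6): add. Components now {1} {2,5,6} {3} {4} {7}
1-2 (7): add. Components now {1,2,5,6} {3} {4} {7}
1-4 (8): add. Components now {1,2,4,5,6} {3} {7}
5-7 (8): add. Components now {1,2,4,5,6,7} {3}
6-7 (9): skip — 6 and 7 already connected.
1-6 (10): skip — 1 and 6 already connected.
3-4 (10): add. Components now {1,2,3,4,5,6,7}
MST edges: 5-6, 2-5, 1-2, 1-4, 5-7, 3-4; total weight 4+6+7+8+8+10 = 43.

43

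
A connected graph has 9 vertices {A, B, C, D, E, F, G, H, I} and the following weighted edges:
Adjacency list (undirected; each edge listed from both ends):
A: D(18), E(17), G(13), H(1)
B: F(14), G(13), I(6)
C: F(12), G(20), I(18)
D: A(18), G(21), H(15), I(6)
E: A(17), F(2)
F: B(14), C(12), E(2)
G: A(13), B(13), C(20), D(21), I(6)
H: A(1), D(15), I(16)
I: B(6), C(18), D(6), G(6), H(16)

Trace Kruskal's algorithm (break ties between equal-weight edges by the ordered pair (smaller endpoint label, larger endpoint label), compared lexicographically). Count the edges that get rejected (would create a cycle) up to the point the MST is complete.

1

Kruskal: consider edges lightest-first.
A–H (1): add — endpoints in different components.
E–F (2): add — endpoints in different components.
B–I (6): add — endpoints in different components.
D–I (6): add — endpoints in different components.
G–I (6): add — endpoints in different components.
C–F (12): add — endpoints in different components.
A–G (13): add — endpoints in different components.
B–G (13): skip — B and G already connected.
B–F (14): add — endpoints in different components.
Edges rejected before the tree was complete: 1.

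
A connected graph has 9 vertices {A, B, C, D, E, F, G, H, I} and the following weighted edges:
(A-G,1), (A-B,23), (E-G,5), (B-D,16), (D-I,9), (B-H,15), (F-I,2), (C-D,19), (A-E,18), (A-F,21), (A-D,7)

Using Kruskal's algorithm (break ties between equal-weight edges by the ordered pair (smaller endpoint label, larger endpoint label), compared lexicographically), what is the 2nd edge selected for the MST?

F-I

Sort edges by weight, then run Kruskal:
A-G (1): add — endpoints in different components.
F-I (2): add — endpoints in different components.
E-G (5): add — endpoints in different components.
A-D (7): add — endpoints in different components.
D-I (9): add — endpoints in different components.
B-H (15): add — endpoints in different components.
B-D (16): add — endpoints in different components.
A-E (18): skip — A and E already connected.
C-D (19): add — endpoints in different components.
The 2nd edge added is F-I.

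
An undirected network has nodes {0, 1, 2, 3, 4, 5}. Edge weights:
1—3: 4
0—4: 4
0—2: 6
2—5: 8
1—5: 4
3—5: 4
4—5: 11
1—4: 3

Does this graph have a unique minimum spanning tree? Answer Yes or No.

Kruskal: consider edges lightest-first.
1—4 (3): add. Components now {0} {1,4} {2} {3} {5}
0—4 (4): add. Components now {0,1,4} {2} {3} {5}
1—3 (4): add. Components now {0,1,3,4} {2} {5}
1—5 (4): add. Components now {0,1,3,4,5} {2}
3—5 (4): skip — 3 and 5 already connected.
0—2 (6): add. Components now {0,1,2,3,4,5}
Non-tree edge 3—5 has weight 4, equal to the heaviest edge on its tree cycle — swapping gives another MST of the same weight. Not unique.

No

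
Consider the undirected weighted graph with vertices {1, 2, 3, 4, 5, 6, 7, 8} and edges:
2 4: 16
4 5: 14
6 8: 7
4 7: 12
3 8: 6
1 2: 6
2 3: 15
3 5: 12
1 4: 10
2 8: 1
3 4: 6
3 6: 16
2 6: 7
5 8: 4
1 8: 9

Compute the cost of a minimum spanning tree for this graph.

Kruskal: consider edges lightest-first.
2 8 (1): add — endpoints in different components.
5 8 (4): add — endpoints in different components.
1 2 (6): add — endpoints in different components.
3 4 (6): add — endpoints in different components.
3 8 (6): add — endpoints in different components.
2 6 (7): add — endpoints in different components.
6 8 (7): skip — 6 and 8 already connected.
1 8 (9): skip — 1 and 8 already connected.
1 4 (10): skip — 1 and 4 already connected.
3 5 (12): skip — 3 and 5 already connected.
4 7 (12): add — endpoints in different components.
MST edges: 2 8, 5 8, 1 2, 3 4, 3 8, 2 6, 4 7; total weight 1+4+6+6+6+7+12 = 42.

42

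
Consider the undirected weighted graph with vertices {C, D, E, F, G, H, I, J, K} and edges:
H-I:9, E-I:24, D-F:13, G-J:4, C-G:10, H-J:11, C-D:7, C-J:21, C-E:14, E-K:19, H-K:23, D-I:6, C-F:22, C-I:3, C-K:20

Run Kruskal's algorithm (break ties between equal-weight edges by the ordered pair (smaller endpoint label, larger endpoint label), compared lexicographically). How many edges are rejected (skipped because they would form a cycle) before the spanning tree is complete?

Sort edges by weight, then run Kruskal:
C-I (3): add — endpoints in different components.
G-J (4): add — endpoints in different components.
D-I (6): add — endpoints in different components.
C-D (7): skip — C and D already connected.
H-I (9): add — endpoints in different components.
C-G (10): add — endpoints in different components.
H-J (11): skip — H and J already connected.
D-F (13): add — endpoints in different components.
C-E (14): add — endpoints in different components.
E-K (19): add — endpoints in different components.
Edges rejected before the tree was complete: 2.

2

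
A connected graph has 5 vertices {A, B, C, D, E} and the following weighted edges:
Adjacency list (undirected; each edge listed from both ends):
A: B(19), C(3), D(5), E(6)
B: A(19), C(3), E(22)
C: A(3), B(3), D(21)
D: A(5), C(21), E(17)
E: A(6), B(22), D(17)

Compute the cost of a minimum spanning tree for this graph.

17

Kruskal: consider edges lightest-first.
A—C (3): add. Components now {A,C} {B} {D} {E}
B—C (3): add. Components now {A,B,C} {D} {E}
A—D (5): add. Components now {A,B,C,D} {E}
A—E (6): add. Components now {A,B,C,D,E}
MST edges: A—C, B—C, A—D, A—E; total weight 3+3+5+6 = 17.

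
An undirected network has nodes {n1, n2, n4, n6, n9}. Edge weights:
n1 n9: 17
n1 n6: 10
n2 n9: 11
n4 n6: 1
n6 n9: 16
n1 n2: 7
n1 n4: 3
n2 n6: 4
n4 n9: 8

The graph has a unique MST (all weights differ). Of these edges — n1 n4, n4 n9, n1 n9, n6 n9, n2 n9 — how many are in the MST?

2

Kruskal: consider edges lightest-first.
n4 n6 (1): add — endpoints in different components.
n1 n4 (3): add — endpoints in different components.
n2 n6 (4): add — endpoints in different components.
n1 n2 (7): skip — n2 and n1 already connected.
n4 n9 (8): add — endpoints in different components.
MST edge set: {n4 n6, n1 n4, n2 n6, n4 n9}.
Of the listed edges, {n1 n4, n4 n9} are in the MST → 2.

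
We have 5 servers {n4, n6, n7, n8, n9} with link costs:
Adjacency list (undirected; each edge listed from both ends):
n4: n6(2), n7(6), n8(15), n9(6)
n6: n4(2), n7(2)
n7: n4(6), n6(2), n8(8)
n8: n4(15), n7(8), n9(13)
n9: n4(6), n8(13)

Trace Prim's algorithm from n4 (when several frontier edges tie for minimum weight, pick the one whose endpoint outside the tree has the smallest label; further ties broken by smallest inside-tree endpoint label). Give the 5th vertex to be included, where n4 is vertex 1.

n8

Prim's algorithm from n4:
Step 1: frontier [n4—n6 2, n4—n7 6, n4—n9 6, n4—n8 15] → take n4—n6 (2); add n6.
Step 2: frontier [n4—n7 6, n4—n9 6, n4—n8 15, n6—n7 2] → take n6—n7 (2); add n7.
Step 3: frontier [n4—n9 6, n4—n8 15, n7—n8 8] → take n4—n9 (6); add n9.
Step 4: frontier [n4—n8 15, n7—n8 8, n8—n9 13] → take n7—n8 (8); add n8.
Vertex order: n4, n6, n7, n9, n8. The 5th vertex is n8.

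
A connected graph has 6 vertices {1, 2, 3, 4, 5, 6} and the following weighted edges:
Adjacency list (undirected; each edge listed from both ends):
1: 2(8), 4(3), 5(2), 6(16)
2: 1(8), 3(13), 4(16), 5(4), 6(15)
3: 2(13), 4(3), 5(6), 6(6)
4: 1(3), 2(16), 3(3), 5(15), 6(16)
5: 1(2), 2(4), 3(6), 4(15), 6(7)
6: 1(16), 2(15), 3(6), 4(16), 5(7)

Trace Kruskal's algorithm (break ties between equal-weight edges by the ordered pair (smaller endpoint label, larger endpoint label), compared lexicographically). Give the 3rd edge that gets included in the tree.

3-4

Kruskal's algorithm — process edges by increasing weight (ties by edge label):
1–5 (2): add. Components now {1,5} {2} {3} {4} {6}
1–4 (3): add. Components now {1,4,5} {2} {3} {6}
3–4 (3): add. Components now {1,3,4,5} {2} {6}
2–5 (4): add. Components now {1,2,3,4,5} {6}
3–5 (6): skip — 3 and 5 already connected.
3–6 (6): add. Components now {1,2,3,4,5,6}
The 3rd edge added is 3–4.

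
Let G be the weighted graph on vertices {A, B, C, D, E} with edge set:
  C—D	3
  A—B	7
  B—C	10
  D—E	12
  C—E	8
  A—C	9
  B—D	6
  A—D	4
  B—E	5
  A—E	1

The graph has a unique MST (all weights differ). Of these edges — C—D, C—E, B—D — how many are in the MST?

1

Sort edges by weight, then run Kruskal:
A—E (1): add — endpoints in different components.
C—D (3): add — endpoints in different components.
A—D (4): add — endpoints in different components.
B—E (5): add — endpoints in different components.
MST edge set: {A—E, C—D, A—D, B—E}.
Of the listed edges, {C—D} are in the MST → 1.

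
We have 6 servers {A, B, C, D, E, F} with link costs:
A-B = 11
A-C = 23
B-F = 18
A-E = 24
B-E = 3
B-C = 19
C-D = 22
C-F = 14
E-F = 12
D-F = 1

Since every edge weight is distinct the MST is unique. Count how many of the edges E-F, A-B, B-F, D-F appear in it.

Sort edges by weight, then run Kruskal:
D-F (1): add — endpoints in different components.
B-E (3): add — endpoints in different components.
A-B (11): add — endpoints in different components.
E-F (12): add — endpoints in different components.
C-F (14): add — endpoints in different components.
MST edge set: {D-F, B-E, A-B, E-F, C-F}.
Of the listed edges, {E-F, A-B, D-F} are in the MST → 3.

3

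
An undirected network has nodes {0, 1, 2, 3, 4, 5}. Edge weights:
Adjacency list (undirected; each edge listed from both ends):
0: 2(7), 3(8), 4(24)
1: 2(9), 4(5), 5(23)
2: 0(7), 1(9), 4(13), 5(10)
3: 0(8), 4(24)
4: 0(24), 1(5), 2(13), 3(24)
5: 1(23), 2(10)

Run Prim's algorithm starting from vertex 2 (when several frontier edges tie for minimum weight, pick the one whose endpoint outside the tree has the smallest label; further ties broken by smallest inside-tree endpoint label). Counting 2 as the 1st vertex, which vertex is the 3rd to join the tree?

Prim, starting at 2.
Step 1: frontier [0-2 7, 1-2 9, 2-5 10, 2-4 13] → take 0-2 (7); add 0.
Step 2: frontier [0-3 8, 0-4 24, 1-2 9, 2-5 10, 2-4 13] → take 0-3 (8); add 3.
Step 3: frontier [0-4 24, 1-2 9, 2-5 10, 2-4 13, 3-4 24] → take 1-2 (9); add 1.
Step 4: frontier [0-4 24, 1-4 5, 1-5 23, 2-5 10, 2-4 13, 3-4 24] → take 1-4 (5); add 4.
Step 5: frontier [1-5 23, 2-5 10] → take 2-5 (10); add 5.
Vertex order: 2, 0, 3, 1, 4, 5. The 3rd vertex is 3.

3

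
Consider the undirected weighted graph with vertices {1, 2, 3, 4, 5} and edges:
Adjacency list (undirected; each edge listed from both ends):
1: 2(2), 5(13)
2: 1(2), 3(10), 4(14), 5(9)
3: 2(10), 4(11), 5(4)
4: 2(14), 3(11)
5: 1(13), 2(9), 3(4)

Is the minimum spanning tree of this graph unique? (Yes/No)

Sort edges by weight, then run Kruskal:
1-2 (2): add. Components now {1,2} {3} {4} {5}
3-5 (4): add. Components now {1,2} {3,5} {4}
2-5 (9): add. Components now {1,2,3,5} {4}
2-3 (10): skip — 2 and 3 already connected.
3-4 (11): add. Components now {1,2,3,4,5}
Every non-tree edge has weight strictly greater than the heaviest edge on the tree path between its endpoints, so the MST is unique.

Yes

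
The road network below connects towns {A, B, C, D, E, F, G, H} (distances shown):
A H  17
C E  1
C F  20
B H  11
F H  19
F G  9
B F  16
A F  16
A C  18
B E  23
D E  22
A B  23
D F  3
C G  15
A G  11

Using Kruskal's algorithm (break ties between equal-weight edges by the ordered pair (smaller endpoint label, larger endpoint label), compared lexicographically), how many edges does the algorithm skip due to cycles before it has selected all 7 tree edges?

1

Kruskal: consider edges lightest-first.
C E (1): add — endpoints in different components.
D F (3): add — endpoints in different components.
F G (9): add — endpoints in different components.
A G (11): add — endpoints in different components.
B H (11): add — endpoints in different components.
C G (15): add — endpoints in different components.
A F (16): skip — A and F already connected.
B F (16): add — endpoints in different components.
Edges rejected before the tree was complete: 1.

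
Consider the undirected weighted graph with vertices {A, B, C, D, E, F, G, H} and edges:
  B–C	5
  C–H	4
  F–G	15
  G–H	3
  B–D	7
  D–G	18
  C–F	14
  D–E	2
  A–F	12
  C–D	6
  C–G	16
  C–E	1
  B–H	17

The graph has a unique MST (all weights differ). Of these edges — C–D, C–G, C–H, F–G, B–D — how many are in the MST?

1

Kruskal: consider edges lightest-first.
C–E (1): add — endpoints in different components.
D–E (2): add — endpoints in different components.
G–H (3): add — endpoints in different components.
C–H (4): add — endpoints in different components.
B–C (5): add — endpoints in different components.
C–D (6): skip — C and D already connected.
B–D (7): skip — B and D already connected.
A–F (12): add — endpoints in different components.
C–F (14): add — endpoints in different components.
MST edge set: {C–E, D–E, G–H, C–H, B–C, A–F, C–F}.
Of the listed edges, {C–H} are in the MST → 1.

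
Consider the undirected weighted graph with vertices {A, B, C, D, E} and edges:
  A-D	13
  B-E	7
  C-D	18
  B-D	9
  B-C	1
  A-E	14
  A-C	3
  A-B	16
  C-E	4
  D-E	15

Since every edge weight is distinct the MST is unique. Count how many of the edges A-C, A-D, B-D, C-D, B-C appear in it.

3

Kruskal: consider edges lightest-first.
B-C (1): add — endpoints in different components.
A-C (3): add — endpoints in different components.
C-E (4): add — endpoints in different components.
B-E (7): skip — B and E already connected.
B-D (9): add — endpoints in different components.
MST edge set: {B-C, A-C, C-E, B-D}.
Of the listed edges, {A-C, B-D, B-C} are in the MST → 3.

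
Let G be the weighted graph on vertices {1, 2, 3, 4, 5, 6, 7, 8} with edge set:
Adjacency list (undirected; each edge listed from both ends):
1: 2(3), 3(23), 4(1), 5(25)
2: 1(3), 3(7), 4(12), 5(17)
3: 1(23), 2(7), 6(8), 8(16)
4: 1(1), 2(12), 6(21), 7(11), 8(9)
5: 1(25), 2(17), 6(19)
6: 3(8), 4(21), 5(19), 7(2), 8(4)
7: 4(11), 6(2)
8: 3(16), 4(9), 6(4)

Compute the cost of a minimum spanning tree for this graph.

42

Kruskal's algorithm — process edges by increasing weight (ties by edge label):
1–4 (1): add — endpoints in different components.
6–7 (2): add — endpoints in different components.
1–2 (3): add — endpoints in different components.
6–8 (4): add — endpoints in different components.
2–3 (7): add — endpoints in different components.
3–6 (8): add — endpoints in different components.
4–8 (9): skip — 4 and 8 already connected.
4–7 (11): skip — 4 and 7 already connected.
2–4 (12): skip — 2 and 4 already connected.
3–8 (16): skip — 3 and 8 already connected.
2–5 (17): add — endpoints in different components.
MST edges: 1–4, 6–7, 1–2, 6–8, 2–3, 3–6, 2–5; total weight 1+2+3+4+7+8+17 = 42.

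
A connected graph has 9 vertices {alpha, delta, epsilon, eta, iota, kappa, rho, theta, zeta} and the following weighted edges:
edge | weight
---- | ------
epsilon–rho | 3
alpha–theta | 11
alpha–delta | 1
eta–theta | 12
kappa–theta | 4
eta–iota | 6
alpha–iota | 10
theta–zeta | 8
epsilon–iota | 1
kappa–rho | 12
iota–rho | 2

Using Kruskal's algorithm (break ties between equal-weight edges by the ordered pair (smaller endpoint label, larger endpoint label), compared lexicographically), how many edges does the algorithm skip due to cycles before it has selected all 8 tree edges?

1

Kruskal's algorithm — process edges by increasing weight (ties by edge label):
alpha–delta (1): add — endpoints in different components.
epsilon–iota (1): add — endpoints in different components.
iota–rho (2): add — endpoints in different components.
epsilon–rho (3): skip — epsilon and rho already connected.
kappa–theta (4): add — endpoints in different components.
eta–iota (6): add — endpoints in different components.
theta–zeta (8): add — endpoints in different components.
alpha–iota (10): add — endpoints in different components.
alpha–theta (11): add — endpoints in different components.
Edges rejected before the tree was complete: 1.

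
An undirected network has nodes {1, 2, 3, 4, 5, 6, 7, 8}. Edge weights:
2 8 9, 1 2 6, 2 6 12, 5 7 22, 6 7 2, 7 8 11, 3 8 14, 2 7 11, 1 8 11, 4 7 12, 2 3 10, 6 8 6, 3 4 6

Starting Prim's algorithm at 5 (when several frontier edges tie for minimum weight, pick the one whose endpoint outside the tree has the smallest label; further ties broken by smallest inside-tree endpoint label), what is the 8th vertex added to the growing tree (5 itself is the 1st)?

4

Prim, starting at 5.
Step 1: cheapest edge leaving the tree is 5 7 (22); add 7.
Step 2: cheapest edge leaving the tree is 6 7 (2); add 6.
Step 3: cheapest edge leaving the tree is 6 8 (6); add 8.
Step 4: cheapest edge leaving the tree is 2 8 (9); add 2.
Step 5: cheapest edge leaving the tree is 1 2 (6); add 1.
Step 6: cheapest edge leaving the tree is 2 3 (10); add 3.
Step 7: cheapest edge leaving the tree is 3 4 (6); add 4.
Vertex order: 5, 7, 6, 8, 2, 1, 3, 4. The 8th vertex is 4.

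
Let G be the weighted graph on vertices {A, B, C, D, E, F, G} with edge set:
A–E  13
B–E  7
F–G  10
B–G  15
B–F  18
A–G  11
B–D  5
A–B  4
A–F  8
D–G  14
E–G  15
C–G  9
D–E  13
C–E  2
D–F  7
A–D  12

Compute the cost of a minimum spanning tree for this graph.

Grow the tree from G using Prim:
Step 1: cheapest edge leaving the tree is C–G (9); add C.
Step 2: cheapest edge leaving the tree is C–E (2); add E.
Step 3: cheapest edge leaving the tree is B–E (7); add B.
Step 4: cheapest edge leaving the tree is A–B (4); add A.
Step 5: cheapest edge leaving the tree is B–D (5); add D.
Step 6: cheapest edge leaving the tree is D–F (7); add F.
MST edges: C–G, C–E, B–E, A–B, B–D, D–F; total weight 9+2+7+4+5+7 = 34.

34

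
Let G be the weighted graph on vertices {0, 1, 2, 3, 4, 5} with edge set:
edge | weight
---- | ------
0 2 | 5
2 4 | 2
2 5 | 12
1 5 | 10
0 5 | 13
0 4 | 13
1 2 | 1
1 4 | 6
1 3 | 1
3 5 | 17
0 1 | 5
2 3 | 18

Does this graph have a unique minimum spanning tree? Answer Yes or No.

Kruskal: consider edges lightest-first.
1 2 (1): add — endpoints in different components.
1 3 (1): add — endpoints in different components.
2 4 (2): add — endpoints in different components.
0 1 (5): add — endpoints in different components.
0 2 (5): skip — 0 and 2 already connected.
1 4 (6): skip — 1 and 4 already connected.
1 5 (10): add — endpoints in different components.
Non-tree edge 0 2 has weight 5, equal to the heaviest edge on its tree cycle — swapping gives another MST of the same weight. Not unique.

No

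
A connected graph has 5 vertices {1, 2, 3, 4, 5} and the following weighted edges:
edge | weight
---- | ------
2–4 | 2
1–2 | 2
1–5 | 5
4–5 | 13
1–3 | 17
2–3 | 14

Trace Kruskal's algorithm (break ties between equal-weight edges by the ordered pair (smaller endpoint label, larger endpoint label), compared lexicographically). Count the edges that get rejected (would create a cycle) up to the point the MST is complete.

Kruskal's algorithm — process edges by increasing weight (ties by edge label):
1–2 (2): add — endpoints in different components.
2–4 (2): add — endpoints in different components.
1–5 (5): add — endpoints in different components.
4–5 (13): skip — 4 and 5 already connected.
2–3 (14): add — endpoints in different components.
Edges rejected before the tree was complete: 1.

1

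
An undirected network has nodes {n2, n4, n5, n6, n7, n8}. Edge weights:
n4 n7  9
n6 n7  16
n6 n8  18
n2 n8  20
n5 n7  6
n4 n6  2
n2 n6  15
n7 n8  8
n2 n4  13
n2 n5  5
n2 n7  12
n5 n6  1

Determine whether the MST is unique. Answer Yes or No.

Yes

Kruskal: consider edges lightest-first.
n5 n6 (1): add — endpoints in different components.
n4 n6 (2): add — endpoints in different components.
n2 n5 (5): add — endpoints in different components.
n5 n7 (6): add — endpoints in different components.
n7 n8 (8): add — endpoints in different components.
Every non-tree edge has weight strictly greater than the heaviest edge on the tree path between its endpoints, so the MST is unique.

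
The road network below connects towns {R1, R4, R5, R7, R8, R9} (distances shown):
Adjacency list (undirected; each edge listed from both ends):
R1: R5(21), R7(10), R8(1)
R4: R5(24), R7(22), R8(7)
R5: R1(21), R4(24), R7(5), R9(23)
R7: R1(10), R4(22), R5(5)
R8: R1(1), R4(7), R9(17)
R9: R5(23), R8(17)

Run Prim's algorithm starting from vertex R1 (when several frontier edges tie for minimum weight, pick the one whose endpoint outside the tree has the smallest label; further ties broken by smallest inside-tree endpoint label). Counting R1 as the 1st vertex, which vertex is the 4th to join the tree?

Grow the tree from R1 using Prim:
Step 1: cheapest edge leaving the tree is R1–R8 (1); add R8.
Step 2: cheapest edge leaving the tree is R4–R8 (7); add R4.
Step 3: cheapest edge leaving the tree is R1–R7 (10); add R7.
Step 4: cheapest edge leaving the tree is R5–R7 (5); add R5.
Step 5: cheapest edge leaving the tree is R8–R9 (17); add R9.
Vertex order: R1, R8, R4, R7, R5, R9. The 4th vertex is R7.

R7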